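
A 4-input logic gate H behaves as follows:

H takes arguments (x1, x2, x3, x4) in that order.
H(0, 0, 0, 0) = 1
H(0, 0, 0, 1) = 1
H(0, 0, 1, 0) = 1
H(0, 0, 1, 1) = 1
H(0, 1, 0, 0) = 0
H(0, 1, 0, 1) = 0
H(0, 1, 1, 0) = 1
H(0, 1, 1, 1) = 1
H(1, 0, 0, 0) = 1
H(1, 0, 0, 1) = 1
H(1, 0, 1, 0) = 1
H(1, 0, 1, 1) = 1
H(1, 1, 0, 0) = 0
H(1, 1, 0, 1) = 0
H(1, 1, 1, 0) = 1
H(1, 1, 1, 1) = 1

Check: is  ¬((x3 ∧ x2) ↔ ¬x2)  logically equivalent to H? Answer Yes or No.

Yes

Check the formula against H row by row:
  x1=0, x2=0, x3=0, x4=0: formula gives 1, H = 1 ✓
  x1=0, x2=0, x3=0, x4=1: formula gives 1, H = 1 ✓
  x1=0, x2=0, x3=1, x4=0: formula gives 1, H = 1 ✓
  x1=0, x2=0, x3=1, x4=1: formula gives 1, H = 1 ✓
  …and likewise for the remaining 12 rows.
Every row agrees, so the formula is equivalent.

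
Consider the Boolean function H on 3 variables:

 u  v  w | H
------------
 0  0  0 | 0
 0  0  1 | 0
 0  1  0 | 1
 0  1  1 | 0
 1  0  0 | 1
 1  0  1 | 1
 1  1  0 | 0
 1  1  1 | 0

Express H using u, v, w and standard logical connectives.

The 1-rows are (0,1,0), (1,0,0), (1,0,1). Each contributes one minterm — ¬u·v·¬w; u·¬v·¬w; u·¬v·w — and their disjunction is a sum-of-products form of H.

H(u, v, w) = (((u' · v) · w') + ((u · v') · w')) + ((u · v') · w)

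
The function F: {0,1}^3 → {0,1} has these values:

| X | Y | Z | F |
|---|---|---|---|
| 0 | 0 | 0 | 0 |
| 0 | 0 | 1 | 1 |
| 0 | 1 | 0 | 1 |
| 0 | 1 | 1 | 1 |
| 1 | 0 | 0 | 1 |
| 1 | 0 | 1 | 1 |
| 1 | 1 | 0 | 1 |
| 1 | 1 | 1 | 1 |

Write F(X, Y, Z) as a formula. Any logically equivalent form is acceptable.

F(X, Y, Z) = (X OR Y) OR Z

The output is 1 whenever at least one input is 1 — the OR of all inputs.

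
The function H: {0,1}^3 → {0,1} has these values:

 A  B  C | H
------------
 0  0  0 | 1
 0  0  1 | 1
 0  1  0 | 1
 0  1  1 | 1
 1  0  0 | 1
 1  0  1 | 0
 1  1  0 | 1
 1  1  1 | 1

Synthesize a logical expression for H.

Only row (1,0,1) gives 0. So H is 1 everywhere except there — the complement of the minterm A·¬B·C.

H(A, B, C) = not ((A and not B) and C)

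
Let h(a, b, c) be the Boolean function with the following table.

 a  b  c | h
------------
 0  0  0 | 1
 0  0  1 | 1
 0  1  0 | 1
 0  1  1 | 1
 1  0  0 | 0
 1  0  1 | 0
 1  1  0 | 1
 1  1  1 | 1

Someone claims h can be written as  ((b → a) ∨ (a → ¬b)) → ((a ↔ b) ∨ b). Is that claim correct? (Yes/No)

Test each input against both h and the formula:
  a=0, b=0, c=0: formula gives 1, h = 1 ✓
  a=0, b=0, c=1: formula gives 1, h = 1 ✓
  a=0, b=1, c=0: formula gives 1, h = 1 ✓
  a=0, b=1, c=1: formula gives 1, h = 1 ✓
  a=1, b=0, c=0: formula gives 0, h = 0 ✓
  … (the remaining 3 rows also agree.)
No disagreement on any input; they are logically equivalent.

Yes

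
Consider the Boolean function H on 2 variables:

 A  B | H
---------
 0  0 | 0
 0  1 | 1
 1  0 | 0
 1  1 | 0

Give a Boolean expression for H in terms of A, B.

H(A, B) = A' · B

1 only at (0,1): NOT A AND B.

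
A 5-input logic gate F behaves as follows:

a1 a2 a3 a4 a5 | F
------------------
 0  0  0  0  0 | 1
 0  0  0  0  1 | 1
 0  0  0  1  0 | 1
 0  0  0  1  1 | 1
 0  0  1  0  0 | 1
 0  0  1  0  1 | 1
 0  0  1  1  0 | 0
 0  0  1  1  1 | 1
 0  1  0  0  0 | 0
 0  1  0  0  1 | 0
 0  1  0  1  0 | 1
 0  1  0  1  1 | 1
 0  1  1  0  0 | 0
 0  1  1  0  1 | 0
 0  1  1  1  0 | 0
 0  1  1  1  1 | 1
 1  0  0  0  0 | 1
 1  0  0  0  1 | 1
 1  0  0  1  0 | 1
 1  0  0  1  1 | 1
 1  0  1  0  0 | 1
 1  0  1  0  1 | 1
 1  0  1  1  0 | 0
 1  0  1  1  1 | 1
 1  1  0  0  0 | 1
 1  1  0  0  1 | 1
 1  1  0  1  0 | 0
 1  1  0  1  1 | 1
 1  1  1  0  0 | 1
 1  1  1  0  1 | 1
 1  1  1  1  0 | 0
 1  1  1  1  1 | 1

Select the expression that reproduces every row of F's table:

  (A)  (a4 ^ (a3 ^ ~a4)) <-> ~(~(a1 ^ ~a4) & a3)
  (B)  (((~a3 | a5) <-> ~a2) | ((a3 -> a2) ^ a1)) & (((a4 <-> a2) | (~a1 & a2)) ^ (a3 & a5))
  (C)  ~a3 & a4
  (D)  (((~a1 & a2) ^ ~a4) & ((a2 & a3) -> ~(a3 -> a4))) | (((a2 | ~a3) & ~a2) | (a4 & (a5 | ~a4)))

D

(A) fails at (0,0,1,0,0): the formula yields 0, F is 1.
(B) fails at (0,0,0,1,0): the formula yields 0, F is 1.
(C) fails at (0,0,0,0,0): the formula yields 0, F is 1.
(D) is the remaining candidate, and it agrees with F on all 32 inputs.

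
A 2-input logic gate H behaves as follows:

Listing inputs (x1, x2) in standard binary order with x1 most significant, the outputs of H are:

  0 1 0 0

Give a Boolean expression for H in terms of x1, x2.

H(x1, x2) = ~x1 & x2

Only row (0,1) gives 1. That row's minterm ¬x1·x2 is H directly.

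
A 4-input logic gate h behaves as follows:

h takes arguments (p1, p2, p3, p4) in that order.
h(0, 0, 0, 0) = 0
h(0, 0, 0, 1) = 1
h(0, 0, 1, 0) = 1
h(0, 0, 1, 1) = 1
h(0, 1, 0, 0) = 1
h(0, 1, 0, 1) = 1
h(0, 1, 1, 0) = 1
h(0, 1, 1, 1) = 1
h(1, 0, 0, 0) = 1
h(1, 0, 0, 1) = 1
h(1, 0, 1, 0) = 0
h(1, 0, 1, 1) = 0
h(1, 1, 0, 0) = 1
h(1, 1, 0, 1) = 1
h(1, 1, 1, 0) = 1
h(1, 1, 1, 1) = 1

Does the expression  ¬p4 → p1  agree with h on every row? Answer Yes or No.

No

Check the formula against h row by row:
  p1=0, p2=0, p3=0, p4=0: formula gives 0, h = 0 ✓
  p1=0, p2=0, p3=0, p4=1: formula gives 1, h = 1 ✓
  p1=0, p2=0, p3=1, p4=0: formula gives 0, but h = 1 ✗
Since they disagree at (0,0,1,0), the expression is not a correct formula for h.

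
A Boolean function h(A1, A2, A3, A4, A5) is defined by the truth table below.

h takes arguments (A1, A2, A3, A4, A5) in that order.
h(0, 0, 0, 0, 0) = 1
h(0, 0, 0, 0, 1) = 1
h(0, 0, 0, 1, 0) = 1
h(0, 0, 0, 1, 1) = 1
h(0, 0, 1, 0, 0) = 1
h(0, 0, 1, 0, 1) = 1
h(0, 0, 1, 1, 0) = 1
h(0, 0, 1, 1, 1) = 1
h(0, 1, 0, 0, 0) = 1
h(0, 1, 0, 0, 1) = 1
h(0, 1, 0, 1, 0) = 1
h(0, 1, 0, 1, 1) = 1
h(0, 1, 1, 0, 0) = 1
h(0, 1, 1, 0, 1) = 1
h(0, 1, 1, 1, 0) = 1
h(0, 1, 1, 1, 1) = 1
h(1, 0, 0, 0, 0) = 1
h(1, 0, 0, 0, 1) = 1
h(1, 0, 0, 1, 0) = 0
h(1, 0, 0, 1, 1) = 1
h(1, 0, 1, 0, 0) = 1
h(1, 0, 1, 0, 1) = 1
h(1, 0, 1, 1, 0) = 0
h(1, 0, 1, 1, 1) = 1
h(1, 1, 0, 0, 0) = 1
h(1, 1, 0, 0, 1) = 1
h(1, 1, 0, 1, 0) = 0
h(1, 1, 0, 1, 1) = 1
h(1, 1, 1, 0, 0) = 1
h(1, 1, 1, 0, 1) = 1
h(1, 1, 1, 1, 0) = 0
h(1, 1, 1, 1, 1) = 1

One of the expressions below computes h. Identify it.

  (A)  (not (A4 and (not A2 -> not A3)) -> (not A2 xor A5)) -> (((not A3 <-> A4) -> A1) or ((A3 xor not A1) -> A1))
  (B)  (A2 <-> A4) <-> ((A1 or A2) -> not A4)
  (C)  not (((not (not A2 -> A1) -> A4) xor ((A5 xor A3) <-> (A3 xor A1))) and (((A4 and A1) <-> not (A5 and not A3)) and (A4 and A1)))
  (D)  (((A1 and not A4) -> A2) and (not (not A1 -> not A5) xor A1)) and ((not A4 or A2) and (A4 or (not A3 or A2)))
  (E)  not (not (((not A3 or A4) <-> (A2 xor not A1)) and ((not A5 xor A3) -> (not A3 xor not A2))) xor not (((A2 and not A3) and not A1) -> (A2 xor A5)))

(A) disagrees with h on (0,0,0,1,0) (formula → 0, table → 1); rule it out.
(B) disagrees with h on (0,0,0,1,0) (formula → 0, table → 1); rule it out.
(D) disagrees with h on (0,0,0,0,0) (formula → 0, table → 1); rule it out.
(E) disagrees with h on (0,0,0,0,0) (formula → 0, table → 1); rule it out.
(C) is the remaining candidate, and it agrees with h on all 32 inputs.

C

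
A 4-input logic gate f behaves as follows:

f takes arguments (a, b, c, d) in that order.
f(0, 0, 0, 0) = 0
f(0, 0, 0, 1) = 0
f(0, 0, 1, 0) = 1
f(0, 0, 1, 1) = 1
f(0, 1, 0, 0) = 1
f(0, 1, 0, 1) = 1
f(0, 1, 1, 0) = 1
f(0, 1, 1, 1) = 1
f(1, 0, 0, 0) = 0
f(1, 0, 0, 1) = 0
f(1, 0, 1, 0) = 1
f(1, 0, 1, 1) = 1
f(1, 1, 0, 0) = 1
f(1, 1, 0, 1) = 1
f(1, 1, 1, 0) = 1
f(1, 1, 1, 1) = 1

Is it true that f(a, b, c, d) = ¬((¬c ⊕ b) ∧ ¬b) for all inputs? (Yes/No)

Test each input against both f and the formula:
  a=0, b=0, c=0, d=0: formula gives 0, f = 0 ✓
  a=0, b=0, c=0, d=1: formula gives 0, f = 0 ✓
  a=0, b=0, c=1, d=0: formula gives 1, f = 1 ✓
  a=0, b=0, c=1, d=1: formula gives 1, f = 1 ✓
  …and likewise for the remaining 12 rows.
Every row agrees, so the formula is equivalent.

Yes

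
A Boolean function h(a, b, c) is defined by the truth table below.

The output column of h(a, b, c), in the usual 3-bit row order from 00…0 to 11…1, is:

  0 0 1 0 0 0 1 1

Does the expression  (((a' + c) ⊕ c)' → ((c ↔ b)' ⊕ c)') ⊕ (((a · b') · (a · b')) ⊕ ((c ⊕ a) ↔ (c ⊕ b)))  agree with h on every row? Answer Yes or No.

Yes

Test each input against both h and the formula:
  a=0, b=0, c=0: formula gives 0, h = 0 ✓
  a=0, b=0, c=1: formula gives 0, h = 0 ✓
  a=0, b=1, c=0: formula gives 1, h = 1 ✓
  a=0, b=1, c=1: formula gives 0, h = 0 ✓
  a=1, b=0, c=0: formula gives 0, h = 0 ✓
  …and likewise for the remaining 3 rows.
No disagreement on any input; they are logically equivalent.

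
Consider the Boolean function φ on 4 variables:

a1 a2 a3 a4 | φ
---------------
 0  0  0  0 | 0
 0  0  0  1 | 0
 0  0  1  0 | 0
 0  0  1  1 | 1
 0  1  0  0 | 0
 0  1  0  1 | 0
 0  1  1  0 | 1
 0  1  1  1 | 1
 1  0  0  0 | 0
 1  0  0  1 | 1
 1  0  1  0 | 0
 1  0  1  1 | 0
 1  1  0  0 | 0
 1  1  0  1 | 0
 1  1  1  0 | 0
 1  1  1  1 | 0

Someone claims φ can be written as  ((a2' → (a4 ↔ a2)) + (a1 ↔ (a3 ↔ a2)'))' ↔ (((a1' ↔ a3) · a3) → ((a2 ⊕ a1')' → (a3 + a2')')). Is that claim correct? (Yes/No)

Yes

Test each input against both φ and the formula:
  a1=0, a2=0, a3=0, a4=0: formula gives 0, φ = 0 ✓
  a1=0, a2=0, a3=0, a4=1: formula gives 0, φ = 0 ✓
  a1=0, a2=0, a3=1, a4=0: formula gives 0, φ = 0 ✓
  a1=0, a2=0, a3=1, a4=1: formula gives 1, φ = 1 ✓
  … (the remaining 12 rows also agree.)
Every row agrees, so the formula is equivalent.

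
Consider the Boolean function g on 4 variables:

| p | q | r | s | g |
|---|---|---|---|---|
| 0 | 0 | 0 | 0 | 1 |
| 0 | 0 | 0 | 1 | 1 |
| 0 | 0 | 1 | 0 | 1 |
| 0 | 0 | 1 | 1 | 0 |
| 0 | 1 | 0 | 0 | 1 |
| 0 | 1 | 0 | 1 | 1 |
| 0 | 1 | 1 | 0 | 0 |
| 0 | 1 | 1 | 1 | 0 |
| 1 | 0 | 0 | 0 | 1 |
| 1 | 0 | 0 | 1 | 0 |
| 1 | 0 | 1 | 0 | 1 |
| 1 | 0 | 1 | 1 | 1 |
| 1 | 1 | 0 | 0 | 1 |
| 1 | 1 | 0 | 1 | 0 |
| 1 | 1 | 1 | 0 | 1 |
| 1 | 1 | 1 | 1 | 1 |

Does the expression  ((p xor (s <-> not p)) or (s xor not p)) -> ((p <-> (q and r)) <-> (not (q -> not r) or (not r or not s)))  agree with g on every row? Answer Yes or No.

Yes

Evaluate ((p xor (s <-> not p)) or (s xor not p)) -> ((p <-> (q and r)) <-> (not (q -> not r) or (not r or not s))) on each row and compare to g:
  p=0, q=0, r=0, s=0: formula gives 1, g = 1 ✓
  p=0, q=0, r=0, s=1: formula gives 1, g = 1 ✓
  p=0, q=0, r=1, s=0: formula gives 1, g = 1 ✓
  p=0, q=0, r=1, s=1: formula gives 0, g = 0 ✓
  … (the remaining 12 rows also agree.)
All 16 rows match — the expression computes g exactly.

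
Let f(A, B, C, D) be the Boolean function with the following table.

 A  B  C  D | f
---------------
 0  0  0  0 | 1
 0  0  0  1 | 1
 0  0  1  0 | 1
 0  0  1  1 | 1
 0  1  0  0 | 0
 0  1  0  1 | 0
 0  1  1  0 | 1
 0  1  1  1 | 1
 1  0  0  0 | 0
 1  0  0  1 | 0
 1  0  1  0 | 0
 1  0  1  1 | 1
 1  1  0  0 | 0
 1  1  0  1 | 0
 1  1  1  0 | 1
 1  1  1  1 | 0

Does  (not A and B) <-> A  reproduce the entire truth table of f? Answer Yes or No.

No

Test each input against both f and the formula:
  A=0, B=0, C=0, D=0: formula gives 1, f = 1 ✓
  A=0, B=0, C=0, D=1: formula gives 1, f = 1 ✓
  A=0, B=0, C=1, D=0: formula gives 1, f = 1 ✓
  A=0, B=0, C=1, D=1: formula gives 1, f = 1 ✓
  …
  A=0, B=1, C=1, D=0: formula gives 0, but f = 1 ✗
Since they disagree at (0,1,1,0), the expression is not a correct formula for f.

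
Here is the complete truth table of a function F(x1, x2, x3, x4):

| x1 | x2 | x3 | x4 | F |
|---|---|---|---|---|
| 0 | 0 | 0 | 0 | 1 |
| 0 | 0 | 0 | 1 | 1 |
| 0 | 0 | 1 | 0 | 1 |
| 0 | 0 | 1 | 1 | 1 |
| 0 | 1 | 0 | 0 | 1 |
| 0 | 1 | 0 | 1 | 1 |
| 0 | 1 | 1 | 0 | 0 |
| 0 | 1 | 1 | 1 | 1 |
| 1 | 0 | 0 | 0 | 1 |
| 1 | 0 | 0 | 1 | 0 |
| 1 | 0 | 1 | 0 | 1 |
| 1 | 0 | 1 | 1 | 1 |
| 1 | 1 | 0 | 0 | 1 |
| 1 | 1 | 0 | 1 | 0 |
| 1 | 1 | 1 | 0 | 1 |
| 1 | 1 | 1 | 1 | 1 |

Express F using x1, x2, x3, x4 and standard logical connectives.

F is 0 on only 3 rows — (0,1,1,0), (1,0,0,1), (1,1,0,1). Writing each as a minterm (¬x1·x2·x3·¬x4, x1·¬x2·¬x3·x4, x1·x2·¬x3·x4) and OR-ing them characterizes exactly where F=0, so F is the negation of that disjunction.

F(x1, x2, x3, x4) = NOT (((((NOT x1 AND x2) AND x3) AND NOT x4) OR (((x1 AND NOT x2) AND NOT x3) AND x4)) OR (((x1 AND x2) AND NOT x3) AND x4))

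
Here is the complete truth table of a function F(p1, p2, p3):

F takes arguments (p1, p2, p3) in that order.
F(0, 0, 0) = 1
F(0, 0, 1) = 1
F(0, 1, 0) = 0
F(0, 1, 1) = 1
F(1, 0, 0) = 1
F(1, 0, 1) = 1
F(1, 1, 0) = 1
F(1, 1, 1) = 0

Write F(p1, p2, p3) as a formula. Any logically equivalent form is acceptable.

F(p1, p2, p3) = ¬(((¬p1 ∧ p2) ∧ ¬p3) ∨ ((p1 ∧ p2) ∧ p3))

F is 0 on only 2 rows — (0,1,0), (1,1,1). Writing each as a minterm (¬p1·p2·¬p3, p1·p2·p3) and OR-ing them characterizes exactly where F=0, so F is the negation of that disjunction.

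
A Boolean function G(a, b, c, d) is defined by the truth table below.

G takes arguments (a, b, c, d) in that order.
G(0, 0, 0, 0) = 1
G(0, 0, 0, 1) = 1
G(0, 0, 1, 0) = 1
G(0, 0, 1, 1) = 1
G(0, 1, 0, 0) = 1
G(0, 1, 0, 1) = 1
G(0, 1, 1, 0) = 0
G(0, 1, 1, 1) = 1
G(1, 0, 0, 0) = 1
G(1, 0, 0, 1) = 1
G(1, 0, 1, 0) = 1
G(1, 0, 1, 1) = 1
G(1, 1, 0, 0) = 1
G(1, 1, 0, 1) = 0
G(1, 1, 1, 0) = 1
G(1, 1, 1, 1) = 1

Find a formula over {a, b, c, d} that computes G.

There are just 2 zero rows: (0,1,1,0), (1,1,0,1). Their minterms are ¬a·b·c·¬d, a·b·¬c·d; the OR of those covers precisely the 0-outputs, and negating it yields G.

G(a, b, c, d) = not ((((not a and b) and c) and not d) or (((a and b) and not c) and d))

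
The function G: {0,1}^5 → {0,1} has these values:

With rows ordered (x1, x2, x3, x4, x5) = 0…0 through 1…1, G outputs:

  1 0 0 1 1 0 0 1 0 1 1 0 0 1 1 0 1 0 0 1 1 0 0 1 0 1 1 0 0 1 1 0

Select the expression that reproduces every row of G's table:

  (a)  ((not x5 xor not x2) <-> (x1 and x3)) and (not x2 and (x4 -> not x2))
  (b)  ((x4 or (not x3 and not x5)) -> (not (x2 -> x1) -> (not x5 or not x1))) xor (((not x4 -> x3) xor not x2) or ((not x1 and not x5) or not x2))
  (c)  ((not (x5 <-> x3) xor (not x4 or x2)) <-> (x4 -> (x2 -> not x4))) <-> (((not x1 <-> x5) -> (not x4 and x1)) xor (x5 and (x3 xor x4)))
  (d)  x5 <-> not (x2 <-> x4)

d

(a) fails at (0,0,0,1,0): the formula yields 1, G is 0.
(b) fails at (0,0,0,0,0): the formula yields 0, G is 1.
(c) fails at (0,0,0,0,1): the formula yields 1, G is 0.
(d) is the remaining candidate, and it agrees with G on all 32 inputs.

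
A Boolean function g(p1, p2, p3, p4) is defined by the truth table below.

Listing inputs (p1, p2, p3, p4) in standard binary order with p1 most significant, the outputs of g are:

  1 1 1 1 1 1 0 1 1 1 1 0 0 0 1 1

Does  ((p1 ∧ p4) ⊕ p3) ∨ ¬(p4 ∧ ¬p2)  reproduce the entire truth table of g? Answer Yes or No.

Check the formula against g row by row:
  p1=0, p2=0, p3=0, p4=0: formula gives 1, g = 1 ✓
  p1=0, p2=0, p3=0, p4=1: formula gives 0, but g = 1 ✗
A single disagreement suffices: at (0,0,0,1) they differ, so the formula does not compute g.

No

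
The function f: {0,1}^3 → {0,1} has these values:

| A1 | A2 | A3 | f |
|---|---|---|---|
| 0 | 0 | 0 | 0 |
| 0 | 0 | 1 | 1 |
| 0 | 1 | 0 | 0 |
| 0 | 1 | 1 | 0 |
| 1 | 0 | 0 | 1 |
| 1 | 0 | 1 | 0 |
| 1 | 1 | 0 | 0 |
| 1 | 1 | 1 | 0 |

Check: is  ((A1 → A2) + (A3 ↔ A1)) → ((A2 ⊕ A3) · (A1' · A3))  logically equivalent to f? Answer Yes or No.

Check the formula against f row by row:
  A1=0, A2=0, A3=0: formula gives 0, f = 0 ✓
  A1=0, A2=0, A3=1: formula gives 1, f = 1 ✓
  A1=0, A2=1, A3=0: formula gives 0, f = 0 ✓
  A1=0, A2=1, A3=1: formula gives 0, f = 0 ✓
  A1=1, A2=0, A3=0: formula gives 1, f = 1 ✓
  …and likewise for the remaining 3 rows.
All 8 rows match — the expression computes f exactly.

Yes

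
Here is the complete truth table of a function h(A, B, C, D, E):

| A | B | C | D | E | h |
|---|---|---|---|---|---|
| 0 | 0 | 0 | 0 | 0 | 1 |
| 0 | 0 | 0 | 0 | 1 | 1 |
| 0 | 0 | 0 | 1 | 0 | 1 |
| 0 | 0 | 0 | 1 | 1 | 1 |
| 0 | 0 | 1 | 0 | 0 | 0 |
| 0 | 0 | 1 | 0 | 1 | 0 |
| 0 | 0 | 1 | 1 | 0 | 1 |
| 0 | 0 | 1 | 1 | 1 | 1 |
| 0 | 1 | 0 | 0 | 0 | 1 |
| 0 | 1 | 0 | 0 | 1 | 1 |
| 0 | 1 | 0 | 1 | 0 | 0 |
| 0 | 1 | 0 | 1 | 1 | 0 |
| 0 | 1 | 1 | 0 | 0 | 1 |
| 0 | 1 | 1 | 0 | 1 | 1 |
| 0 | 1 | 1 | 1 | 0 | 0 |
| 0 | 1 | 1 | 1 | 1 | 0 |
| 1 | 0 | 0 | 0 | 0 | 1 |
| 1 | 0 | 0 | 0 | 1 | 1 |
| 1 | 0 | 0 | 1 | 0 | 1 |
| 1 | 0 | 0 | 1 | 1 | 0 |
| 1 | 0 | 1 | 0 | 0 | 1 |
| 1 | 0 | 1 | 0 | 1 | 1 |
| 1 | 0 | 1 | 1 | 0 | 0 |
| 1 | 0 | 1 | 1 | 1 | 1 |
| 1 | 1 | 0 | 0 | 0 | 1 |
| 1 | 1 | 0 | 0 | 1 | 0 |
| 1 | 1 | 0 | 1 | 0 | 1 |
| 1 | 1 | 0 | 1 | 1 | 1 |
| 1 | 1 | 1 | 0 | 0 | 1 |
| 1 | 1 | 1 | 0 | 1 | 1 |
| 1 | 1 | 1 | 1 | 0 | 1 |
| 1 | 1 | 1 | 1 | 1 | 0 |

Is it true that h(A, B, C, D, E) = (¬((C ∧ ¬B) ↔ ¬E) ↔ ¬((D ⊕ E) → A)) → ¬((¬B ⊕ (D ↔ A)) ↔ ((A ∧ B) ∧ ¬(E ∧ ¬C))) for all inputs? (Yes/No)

Evaluate (¬((C ∧ ¬B) ↔ ¬E) ↔ ¬((D ⊕ E) → A)) → ¬((¬B ⊕ (D ↔ A)) ↔ ((A ∧ B) ∧ ¬(E ∧ ¬C))) on each row and compare to h:
  A=0, B=0, C=0, D=0, E=0: formula gives 1, h = 1 ✓
  A=0, B=0, C=0, D=0, E=1: formula gives 1, h = 1 ✓
  A=0, B=0, C=0, D=1, E=0: formula gives 1, h = 1 ✓
  A=0, B=0, C=0, D=1, E=1: formula gives 1, h = 1 ✓
  …and likewise for the remaining 28 rows.
Every row agrees, so the formula is equivalent.

Yes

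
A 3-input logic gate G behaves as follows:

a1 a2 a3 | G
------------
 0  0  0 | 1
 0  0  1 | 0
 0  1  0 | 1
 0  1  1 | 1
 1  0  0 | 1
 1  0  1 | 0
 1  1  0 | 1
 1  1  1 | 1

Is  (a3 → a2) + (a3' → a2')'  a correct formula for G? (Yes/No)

Check the formula against G row by row:
  a1=0, a2=0, a3=0: formula gives 1, G = 1 ✓
  a1=0, a2=0, a3=1: formula gives 0, G = 0 ✓
  a1=0, a2=1, a3=0: formula gives 1, G = 1 ✓
  a1=0, a2=1, a3=1: formula gives 1, G = 1 ✓
  a1=1, a2=0, a3=0: formula gives 1, G = 1 ✓
  … (the remaining 3 rows also agree.)
No disagreement on any input; they are logically equivalent.

Yes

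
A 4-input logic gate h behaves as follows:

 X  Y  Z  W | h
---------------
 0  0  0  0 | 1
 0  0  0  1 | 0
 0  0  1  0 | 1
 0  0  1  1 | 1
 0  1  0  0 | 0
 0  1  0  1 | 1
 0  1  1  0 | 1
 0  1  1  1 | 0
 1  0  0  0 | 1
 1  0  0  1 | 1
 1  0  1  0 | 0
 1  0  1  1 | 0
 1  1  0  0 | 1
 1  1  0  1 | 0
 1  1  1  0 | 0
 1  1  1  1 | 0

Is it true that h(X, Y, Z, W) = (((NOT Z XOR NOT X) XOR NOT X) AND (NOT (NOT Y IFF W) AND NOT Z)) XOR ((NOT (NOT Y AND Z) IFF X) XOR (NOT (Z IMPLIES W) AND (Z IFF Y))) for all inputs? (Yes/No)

No

Test each input against both h and the formula:
  X=0, Y=0, Z=0, W=0: formula gives 1, h = 1 ✓
  X=0, Y=0, Z=0, W=1: formula gives 0, h = 0 ✓
  X=0, Y=0, Z=1, W=0: formula gives 1, h = 1 ✓
  X=0, Y=0, Z=1, W=1: formula gives 1, h = 1 ✓
  …
  X=1, Y=0, Z=0, W=0: formula gives 0, but h = 1 ✗
Row (1,0,0,0) is a counterexample, so the formula is not equivalent to h.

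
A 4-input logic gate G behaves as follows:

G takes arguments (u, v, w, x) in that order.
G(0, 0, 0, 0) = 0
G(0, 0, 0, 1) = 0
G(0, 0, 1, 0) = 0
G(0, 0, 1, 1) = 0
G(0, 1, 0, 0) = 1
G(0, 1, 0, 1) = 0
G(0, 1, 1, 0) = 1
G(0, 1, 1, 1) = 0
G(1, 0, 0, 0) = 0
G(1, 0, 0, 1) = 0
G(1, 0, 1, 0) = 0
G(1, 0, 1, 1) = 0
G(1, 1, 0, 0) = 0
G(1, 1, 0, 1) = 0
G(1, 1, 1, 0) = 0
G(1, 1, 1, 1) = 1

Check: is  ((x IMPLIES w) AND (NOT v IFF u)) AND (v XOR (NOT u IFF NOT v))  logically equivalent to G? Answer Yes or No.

No

Test each input against both G and the formula:
  u=0, v=0, w=0, x=0: formula gives 0, G = 0 ✓
  u=0, v=0, w=0, x=1: formula gives 0, G = 0 ✓
  u=0, v=0, w=1, x=0: formula gives 0, G = 0 ✓
  u=0, v=0, w=1, x=1: formula gives 0, G = 0 ✓
  …
  u=0, v=1, w=1, x=1: formula gives 1, but G = 0 ✗
Since they disagree at (0,1,1,1), the expression is not a correct formula for G.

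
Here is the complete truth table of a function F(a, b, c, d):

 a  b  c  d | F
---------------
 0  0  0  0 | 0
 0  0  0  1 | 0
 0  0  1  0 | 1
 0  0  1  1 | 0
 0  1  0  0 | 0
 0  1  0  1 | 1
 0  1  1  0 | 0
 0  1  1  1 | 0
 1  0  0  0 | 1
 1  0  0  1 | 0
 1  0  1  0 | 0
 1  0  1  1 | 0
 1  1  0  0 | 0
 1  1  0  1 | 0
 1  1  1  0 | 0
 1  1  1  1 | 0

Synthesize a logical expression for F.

Collect the rows where F=1 — (0,0,1,0), (0,1,0,1), (1,0,0,0) — and write one minterm per row: ¬a·¬b·c·¬d, ¬a·b·¬c·d, a·¬b·¬c·¬d. Their union (logical OR) reproduces the table exactly.

F(a, b, c, d) = ((((a' · b') · c) · d') + (((a' · b) · c') · d)) + (((a · b') · c') · d')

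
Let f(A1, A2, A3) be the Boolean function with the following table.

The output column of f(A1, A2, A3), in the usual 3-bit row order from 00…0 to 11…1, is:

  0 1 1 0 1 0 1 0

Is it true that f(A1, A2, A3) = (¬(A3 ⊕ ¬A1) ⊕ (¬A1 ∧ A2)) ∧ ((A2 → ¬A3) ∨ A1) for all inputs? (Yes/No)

Evaluate (¬(A3 ⊕ ¬A1) ⊕ (¬A1 ∧ A2)) ∧ ((A2 → ¬A3) ∨ A1) on each row and compare to f:
  A1=0, A2=0, A3=0: formula gives 0, f = 0 ✓
  A1=0, A2=0, A3=1: formula gives 1, f = 1 ✓
  A1=0, A2=1, A3=0: formula gives 1, f = 1 ✓
  A1=0, A2=1, A3=1: formula gives 0, f = 0 ✓
  A1=1, A2=0, A3=0: formula gives 1, f = 1 ✓
  …and likewise for the remaining 3 rows.
All 8 rows match — the expression computes f exactly.

Yes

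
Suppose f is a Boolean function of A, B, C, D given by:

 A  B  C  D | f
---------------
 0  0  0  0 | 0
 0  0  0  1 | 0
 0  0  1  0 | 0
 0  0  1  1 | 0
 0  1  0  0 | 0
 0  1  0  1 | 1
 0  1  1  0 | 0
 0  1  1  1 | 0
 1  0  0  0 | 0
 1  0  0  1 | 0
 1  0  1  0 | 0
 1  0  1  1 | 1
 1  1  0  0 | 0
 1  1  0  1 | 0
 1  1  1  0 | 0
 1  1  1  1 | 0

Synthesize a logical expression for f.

f(A, B, C, D) = (((A' · B) · C') · D) + (((A · B') · C) · D)

Collect the rows where f=1 — (0,1,0,1), (1,0,1,1) — and write one minterm per row: ¬A·B·¬C·D, A·¬B·C·D. Their union (logical OR) reproduces the table exactly.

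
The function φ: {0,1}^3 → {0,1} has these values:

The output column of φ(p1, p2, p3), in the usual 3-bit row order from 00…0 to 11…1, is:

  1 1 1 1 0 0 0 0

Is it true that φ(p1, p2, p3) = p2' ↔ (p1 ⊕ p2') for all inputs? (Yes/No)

Check the formula against φ row by row:
  p1=0, p2=0, p3=0: formula gives 1, φ = 1 ✓
  p1=0, p2=0, p3=1: formula gives 1, φ = 1 ✓
  p1=0, p2=1, p3=0: formula gives 1, φ = 1 ✓
  p1=0, p2=1, p3=1: formula gives 1, φ = 1 ✓
  p1=1, p2=0, p3=0: formula gives 0, φ = 0 ✓
  …and likewise for the remaining 3 rows.
No disagreement on any input; they are logically equivalent.

Yes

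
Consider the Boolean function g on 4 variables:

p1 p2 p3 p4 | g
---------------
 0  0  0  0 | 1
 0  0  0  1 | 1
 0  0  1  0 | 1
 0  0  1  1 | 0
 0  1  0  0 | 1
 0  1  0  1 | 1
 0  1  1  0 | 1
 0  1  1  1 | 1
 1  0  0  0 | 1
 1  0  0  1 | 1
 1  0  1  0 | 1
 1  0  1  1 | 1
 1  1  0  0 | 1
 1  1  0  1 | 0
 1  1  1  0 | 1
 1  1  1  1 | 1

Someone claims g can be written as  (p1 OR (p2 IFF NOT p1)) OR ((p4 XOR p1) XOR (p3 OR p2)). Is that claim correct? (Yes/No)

No

Evaluate (p1 OR (p2 IFF NOT p1)) OR ((p4 XOR p1) XOR (p3 OR p2)) on each row and compare to g:
  p1=0, p2=0, p3=0, p4=0: formula gives 0, but g = 1 ✗
A single disagreement suffices: at (0,0,0,0) they differ, so the formula does not compute g.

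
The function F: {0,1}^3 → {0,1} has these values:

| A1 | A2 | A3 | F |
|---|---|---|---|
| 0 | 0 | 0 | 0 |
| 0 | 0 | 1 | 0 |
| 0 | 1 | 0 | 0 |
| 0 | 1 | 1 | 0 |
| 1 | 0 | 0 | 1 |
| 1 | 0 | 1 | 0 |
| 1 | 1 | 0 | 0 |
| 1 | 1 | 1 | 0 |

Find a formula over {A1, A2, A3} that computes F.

F is 1 on exactly one input, (1,0,0), whose minterm is A1·¬A2·¬A3. So F is just that conjunction.

F(A1, A2, A3) = (A1 ∧ ¬A2) ∧ ¬A3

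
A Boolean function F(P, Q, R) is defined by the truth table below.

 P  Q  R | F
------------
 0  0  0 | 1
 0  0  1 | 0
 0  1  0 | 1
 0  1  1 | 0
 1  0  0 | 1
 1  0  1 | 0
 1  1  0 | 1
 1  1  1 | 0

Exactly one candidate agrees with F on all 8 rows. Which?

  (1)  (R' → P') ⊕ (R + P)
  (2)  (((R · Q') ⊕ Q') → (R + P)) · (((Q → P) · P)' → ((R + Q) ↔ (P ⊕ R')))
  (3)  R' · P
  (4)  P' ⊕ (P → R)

(2): at (0,0,0) it gives 0, but F = 1 — eliminated.
(3): at (0,0,0) it gives 0, but F = 1 — eliminated.
(4): at (0,0,0) it gives 0, but F = 1 — eliminated.
That leaves (1). Evaluating it on every row reproduces the table of F exactly.

1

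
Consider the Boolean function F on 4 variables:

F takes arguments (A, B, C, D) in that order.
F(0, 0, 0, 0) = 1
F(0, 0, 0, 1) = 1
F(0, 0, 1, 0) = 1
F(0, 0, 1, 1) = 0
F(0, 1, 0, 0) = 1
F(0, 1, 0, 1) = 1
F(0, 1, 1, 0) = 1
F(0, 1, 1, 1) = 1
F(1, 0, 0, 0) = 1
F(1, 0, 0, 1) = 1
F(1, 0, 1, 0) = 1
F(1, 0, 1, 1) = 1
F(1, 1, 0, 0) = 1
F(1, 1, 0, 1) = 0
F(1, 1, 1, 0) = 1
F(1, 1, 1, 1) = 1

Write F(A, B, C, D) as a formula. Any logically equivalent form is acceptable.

F(A, B, C, D) = ¬((((¬A ∧ ¬B) ∧ C) ∧ D) ∨ (((A ∧ B) ∧ ¬C) ∧ D))

F is 0 on only 2 rows — (0,0,1,1), (1,1,0,1). Writing each as a minterm (¬A·¬B·C·D, A·B·¬C·D) and OR-ing them characterizes exactly where F=0, so F is the negation of that disjunction.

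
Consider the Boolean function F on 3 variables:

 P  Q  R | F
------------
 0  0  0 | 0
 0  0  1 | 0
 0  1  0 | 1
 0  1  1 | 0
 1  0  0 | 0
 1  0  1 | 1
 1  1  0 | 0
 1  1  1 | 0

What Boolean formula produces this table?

F=1 on 2 inputs: (0,1,0), (1,0,1). Reading each as a conjunction of literals (¬P·Q·¬R, P·¬Q·R) and taking the OR gives the canonical DNF.

F(P, Q, R) = ((¬P ∧ Q) ∧ ¬R) ∨ ((P ∧ ¬Q) ∧ R)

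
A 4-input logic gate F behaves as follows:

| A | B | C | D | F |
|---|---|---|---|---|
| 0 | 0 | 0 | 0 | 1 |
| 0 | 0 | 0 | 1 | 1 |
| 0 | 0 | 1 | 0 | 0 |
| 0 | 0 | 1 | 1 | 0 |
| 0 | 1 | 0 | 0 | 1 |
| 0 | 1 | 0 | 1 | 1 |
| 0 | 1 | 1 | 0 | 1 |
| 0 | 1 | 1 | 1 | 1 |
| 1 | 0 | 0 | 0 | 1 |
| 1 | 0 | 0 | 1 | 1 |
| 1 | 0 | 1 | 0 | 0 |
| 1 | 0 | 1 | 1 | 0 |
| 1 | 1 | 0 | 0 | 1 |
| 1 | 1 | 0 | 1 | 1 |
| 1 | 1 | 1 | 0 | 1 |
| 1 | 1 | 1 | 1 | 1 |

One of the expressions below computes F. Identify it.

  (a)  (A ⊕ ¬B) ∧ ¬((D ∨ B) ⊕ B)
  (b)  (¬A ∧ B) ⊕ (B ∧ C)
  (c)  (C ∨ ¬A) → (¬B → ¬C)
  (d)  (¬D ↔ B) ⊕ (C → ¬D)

(a) disagrees with F on (0,0,0,1) (formula → 0, table → 1); rule it out.
(b) disagrees with F on (0,0,0,0) (formula → 0, table → 1); rule it out.
(d) disagrees with F on (0,0,0,1) (formula → 0, table → 1); rule it out.
(c) is the remaining candidate, and it agrees with F on all 16 inputs.

c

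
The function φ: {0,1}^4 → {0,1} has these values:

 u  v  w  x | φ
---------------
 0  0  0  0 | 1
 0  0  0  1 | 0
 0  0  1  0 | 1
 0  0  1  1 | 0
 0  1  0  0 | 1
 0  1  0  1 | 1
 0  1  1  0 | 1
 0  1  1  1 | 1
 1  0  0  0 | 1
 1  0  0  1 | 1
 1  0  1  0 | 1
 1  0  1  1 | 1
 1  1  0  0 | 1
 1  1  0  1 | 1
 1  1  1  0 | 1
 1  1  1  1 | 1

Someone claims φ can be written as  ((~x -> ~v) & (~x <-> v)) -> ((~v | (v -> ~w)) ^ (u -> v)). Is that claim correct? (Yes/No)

Test each input against both φ and the formula:
  u=0, v=0, w=0, x=0: formula gives 1, φ = 1 ✓
  u=0, v=0, w=0, x=1: formula gives 0, φ = 0 ✓
  u=0, v=0, w=1, x=0: formula gives 1, φ = 1 ✓
  u=0, v=0, w=1, x=1: formula gives 0, φ = 0 ✓
  … (the remaining 12 rows also agree.)
Every row agrees, so the formula is equivalent.

Yes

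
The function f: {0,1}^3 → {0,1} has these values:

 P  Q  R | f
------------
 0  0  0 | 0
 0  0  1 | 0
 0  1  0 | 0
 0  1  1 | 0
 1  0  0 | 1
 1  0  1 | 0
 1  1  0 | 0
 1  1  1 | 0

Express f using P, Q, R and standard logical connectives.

f(P, Q, R) = (P & ~Q) & ~R

Only row (1,0,0) gives 1. That row's minterm P·¬Q·¬R is f directly.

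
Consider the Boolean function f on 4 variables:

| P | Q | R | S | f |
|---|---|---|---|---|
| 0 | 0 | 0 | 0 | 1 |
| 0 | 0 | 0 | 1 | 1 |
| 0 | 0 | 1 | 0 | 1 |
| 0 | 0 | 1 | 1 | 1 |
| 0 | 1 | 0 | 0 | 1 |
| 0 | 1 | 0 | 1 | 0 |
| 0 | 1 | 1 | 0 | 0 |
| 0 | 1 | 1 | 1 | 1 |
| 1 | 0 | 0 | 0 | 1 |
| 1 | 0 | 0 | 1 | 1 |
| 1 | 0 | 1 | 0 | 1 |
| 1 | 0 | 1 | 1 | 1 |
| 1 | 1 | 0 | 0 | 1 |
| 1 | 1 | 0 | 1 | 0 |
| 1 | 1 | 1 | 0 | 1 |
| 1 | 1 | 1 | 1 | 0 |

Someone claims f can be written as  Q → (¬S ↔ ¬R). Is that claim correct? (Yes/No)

No

Check the formula against f row by row:
  P=0, Q=0, R=0, S=0: formula gives 1, f = 1 ✓
  P=0, Q=0, R=0, S=1: formula gives 1, f = 1 ✓
  P=0, Q=0, R=1, S=0: formula gives 1, f = 1 ✓
  P=0, Q=0, R=1, S=1: formula gives 1, f = 1 ✓
  …
  P=1, Q=1, R=1, S=0: formula gives 0, but f = 1 ✗
Row (1,1,1,0) is a counterexample, so the formula is not equivalent to f.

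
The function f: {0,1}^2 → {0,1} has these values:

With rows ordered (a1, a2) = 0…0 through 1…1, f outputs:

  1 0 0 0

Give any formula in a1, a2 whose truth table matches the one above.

The output is 1 only when every input is 0 — NOR of all inputs.

f(a1, a2) = not (a1 or a2)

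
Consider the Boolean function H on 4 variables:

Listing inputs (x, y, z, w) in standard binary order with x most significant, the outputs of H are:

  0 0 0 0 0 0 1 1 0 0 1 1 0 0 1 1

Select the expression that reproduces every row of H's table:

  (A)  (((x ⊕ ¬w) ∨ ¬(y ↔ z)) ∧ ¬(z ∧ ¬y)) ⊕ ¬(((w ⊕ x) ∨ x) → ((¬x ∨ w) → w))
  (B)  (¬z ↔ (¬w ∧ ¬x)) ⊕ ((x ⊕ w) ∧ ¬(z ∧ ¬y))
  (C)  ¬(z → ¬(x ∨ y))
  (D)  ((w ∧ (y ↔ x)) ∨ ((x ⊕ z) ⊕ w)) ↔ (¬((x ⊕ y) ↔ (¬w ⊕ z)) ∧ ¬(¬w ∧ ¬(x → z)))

C

(A): at (0,0,0,0) it gives 1, but H = 0 — eliminated.
(B): at (0,0,0,0) it gives 1, but H = 0 — eliminated.
(D): at (0,0,1,1) it gives 1, but H = 0 — eliminated.
That leaves (C). Evaluating it on every row reproduces the table of H exactly.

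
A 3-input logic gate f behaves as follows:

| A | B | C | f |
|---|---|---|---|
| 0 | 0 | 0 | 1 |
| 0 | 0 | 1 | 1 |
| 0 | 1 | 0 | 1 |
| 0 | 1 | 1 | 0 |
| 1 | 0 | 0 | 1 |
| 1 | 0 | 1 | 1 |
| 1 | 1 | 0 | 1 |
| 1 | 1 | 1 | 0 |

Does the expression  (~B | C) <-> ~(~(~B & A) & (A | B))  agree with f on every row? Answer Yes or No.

Evaluate (~B | C) <-> ~(~(~B & A) & (A | B)) on each row and compare to f:
  A=0, B=0, C=0: formula gives 1, f = 1 ✓
  A=0, B=0, C=1: formula gives 1, f = 1 ✓
  A=0, B=1, C=0: formula gives 1, f = 1 ✓
  A=0, B=1, C=1: formula gives 0, f = 0 ✓
  A=1, B=0, C=0: formula gives 1, f = 1 ✓
  …and likewise for the remaining 3 rows.
Every row agrees, so the formula is equivalent.

Yes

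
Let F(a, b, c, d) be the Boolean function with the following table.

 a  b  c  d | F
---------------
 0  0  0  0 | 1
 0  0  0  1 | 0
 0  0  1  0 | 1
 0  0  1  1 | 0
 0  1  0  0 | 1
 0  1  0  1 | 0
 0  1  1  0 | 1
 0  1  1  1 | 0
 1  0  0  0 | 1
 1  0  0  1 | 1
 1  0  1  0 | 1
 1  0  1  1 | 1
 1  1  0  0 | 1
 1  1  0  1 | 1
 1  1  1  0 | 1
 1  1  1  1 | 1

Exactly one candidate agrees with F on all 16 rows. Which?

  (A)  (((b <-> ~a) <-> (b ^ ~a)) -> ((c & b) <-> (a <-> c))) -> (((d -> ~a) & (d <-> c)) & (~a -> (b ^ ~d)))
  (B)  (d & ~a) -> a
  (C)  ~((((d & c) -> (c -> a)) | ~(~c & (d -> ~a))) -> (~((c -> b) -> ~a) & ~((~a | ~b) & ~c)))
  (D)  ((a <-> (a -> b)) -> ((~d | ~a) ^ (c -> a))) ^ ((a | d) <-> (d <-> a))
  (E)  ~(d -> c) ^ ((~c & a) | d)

B

(A) disagrees with F on (0,0,1,0) (formula → 0, table → 1); rule it out.
(C) disagrees with F on (0,0,0,1) (formula → 1, table → 0); rule it out.
(D) disagrees with F on (0,0,0,1) (formula → 1, table → 0); rule it out.
(E) disagrees with F on (0,0,0,0) (formula → 0, table → 1); rule it out.
Only (B) survives; checking it on all 16 rows confirms it matches F.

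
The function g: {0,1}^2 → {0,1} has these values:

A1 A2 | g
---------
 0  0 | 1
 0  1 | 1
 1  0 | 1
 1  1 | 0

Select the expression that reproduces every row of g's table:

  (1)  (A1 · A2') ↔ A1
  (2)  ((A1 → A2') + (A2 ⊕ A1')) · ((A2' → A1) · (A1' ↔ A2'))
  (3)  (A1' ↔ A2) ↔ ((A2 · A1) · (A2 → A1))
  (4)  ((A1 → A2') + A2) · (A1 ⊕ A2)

(2) fails at (0,0): the formula yields 0, g is 1.
(3) fails at (0,1): the formula yields 0, g is 1.
(4) fails at (0,0): the formula yields 0, g is 1.
That leaves (1). Evaluating it on every row reproduces the table of g exactly.

1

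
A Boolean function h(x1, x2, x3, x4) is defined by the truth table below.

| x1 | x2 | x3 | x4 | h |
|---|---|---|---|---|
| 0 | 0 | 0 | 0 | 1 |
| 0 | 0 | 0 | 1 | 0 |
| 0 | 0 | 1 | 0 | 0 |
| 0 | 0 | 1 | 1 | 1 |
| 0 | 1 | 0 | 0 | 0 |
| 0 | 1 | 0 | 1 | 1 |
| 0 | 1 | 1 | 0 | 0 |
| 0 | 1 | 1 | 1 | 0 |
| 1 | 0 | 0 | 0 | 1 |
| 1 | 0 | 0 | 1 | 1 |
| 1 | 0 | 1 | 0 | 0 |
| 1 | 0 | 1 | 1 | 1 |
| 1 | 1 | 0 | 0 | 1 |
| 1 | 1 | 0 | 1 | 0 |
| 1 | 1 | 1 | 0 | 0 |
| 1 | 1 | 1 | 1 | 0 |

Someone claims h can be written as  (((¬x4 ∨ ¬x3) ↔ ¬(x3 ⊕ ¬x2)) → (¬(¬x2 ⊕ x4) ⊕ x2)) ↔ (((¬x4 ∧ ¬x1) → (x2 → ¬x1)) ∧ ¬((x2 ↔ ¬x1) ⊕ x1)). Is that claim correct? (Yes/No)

No

Check the formula against h row by row:
  x1=0, x2=0, x3=0, x4=0: formula gives 1, h = 1 ✓
  x1=0, x2=0, x3=0, x4=1: formula gives 1, but h = 0 ✗
A single disagreement suffices: at (0,0,0,1) they differ, so the formula does not compute h.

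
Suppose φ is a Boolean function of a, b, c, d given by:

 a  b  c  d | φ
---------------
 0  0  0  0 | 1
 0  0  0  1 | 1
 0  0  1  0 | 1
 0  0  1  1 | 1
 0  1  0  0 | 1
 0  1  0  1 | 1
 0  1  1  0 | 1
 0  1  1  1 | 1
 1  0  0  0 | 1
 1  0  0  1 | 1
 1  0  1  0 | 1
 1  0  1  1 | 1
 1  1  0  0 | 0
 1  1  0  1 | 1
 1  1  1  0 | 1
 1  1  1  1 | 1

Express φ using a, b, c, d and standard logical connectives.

φ is 0 on exactly one input, (1,1,0,0), whose minterm is a·b·¬c·¬d. So φ is the negation of that single conjunction.

φ(a, b, c, d) = not (((a and b) and not c) and not d)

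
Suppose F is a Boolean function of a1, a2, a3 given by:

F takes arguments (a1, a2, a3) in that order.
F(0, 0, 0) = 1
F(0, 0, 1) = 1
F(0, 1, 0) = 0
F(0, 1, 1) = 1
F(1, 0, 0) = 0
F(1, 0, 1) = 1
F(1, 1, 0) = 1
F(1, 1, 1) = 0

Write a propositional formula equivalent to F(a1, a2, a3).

F(a1, a2, a3) = ~((((~a1 & a2) & ~a3) | ((a1 & ~a2) & ~a3)) | ((a1 & a2) & a3))

There are just 3 zero rows: (0,1,0), (1,0,0), (1,1,1). Their minterms are ¬a1·a2·¬a3, a1·¬a2·¬a3, a1·a2·a3; the OR of those covers precisely the 0-outputs, and negating it yields F.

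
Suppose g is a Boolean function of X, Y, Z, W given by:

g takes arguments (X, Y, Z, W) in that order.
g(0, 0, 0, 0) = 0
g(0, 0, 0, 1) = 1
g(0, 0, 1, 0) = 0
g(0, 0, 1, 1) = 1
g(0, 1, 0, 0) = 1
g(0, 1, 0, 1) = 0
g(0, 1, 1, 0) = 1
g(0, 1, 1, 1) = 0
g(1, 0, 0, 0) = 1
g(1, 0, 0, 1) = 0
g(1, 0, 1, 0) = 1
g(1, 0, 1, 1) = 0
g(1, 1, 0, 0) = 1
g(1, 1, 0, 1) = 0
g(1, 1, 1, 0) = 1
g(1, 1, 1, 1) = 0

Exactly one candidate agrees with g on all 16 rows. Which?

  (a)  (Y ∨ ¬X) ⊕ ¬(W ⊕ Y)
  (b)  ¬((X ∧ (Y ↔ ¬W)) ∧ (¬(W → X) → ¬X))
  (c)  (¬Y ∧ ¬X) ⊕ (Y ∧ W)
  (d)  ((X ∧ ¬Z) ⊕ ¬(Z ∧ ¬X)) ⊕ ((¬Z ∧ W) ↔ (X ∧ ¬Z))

a

(b): at (0,0,0,0) it gives 1, but g = 0 — eliminated.
(c): at (0,0,0,0) it gives 1, but g = 0 — eliminated.
(d): at (0,0,1,0) it gives 1, but g = 0 — eliminated.
Only (a) survives; checking it on all 16 rows confirms it matches g.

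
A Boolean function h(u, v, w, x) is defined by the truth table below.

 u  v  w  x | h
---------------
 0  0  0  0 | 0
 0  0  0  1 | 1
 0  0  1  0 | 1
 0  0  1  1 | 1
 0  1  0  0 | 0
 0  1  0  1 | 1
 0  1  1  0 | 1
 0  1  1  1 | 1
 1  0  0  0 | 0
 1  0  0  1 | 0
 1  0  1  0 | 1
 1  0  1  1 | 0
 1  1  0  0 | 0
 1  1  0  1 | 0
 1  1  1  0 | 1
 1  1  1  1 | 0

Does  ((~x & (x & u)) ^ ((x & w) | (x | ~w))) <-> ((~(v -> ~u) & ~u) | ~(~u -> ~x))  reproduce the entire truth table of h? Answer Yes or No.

Test each input against both h and the formula:
  u=0, v=0, w=0, x=0: formula gives 0, h = 0 ✓
  u=0, v=0, w=0, x=1: formula gives 1, h = 1 ✓
  u=0, v=0, w=1, x=0: formula gives 1, h = 1 ✓
  u=0, v=0, w=1, x=1: formula gives 1, h = 1 ✓
  …and likewise for the remaining 12 rows.
Every row agrees, so the formula is equivalent.

Yes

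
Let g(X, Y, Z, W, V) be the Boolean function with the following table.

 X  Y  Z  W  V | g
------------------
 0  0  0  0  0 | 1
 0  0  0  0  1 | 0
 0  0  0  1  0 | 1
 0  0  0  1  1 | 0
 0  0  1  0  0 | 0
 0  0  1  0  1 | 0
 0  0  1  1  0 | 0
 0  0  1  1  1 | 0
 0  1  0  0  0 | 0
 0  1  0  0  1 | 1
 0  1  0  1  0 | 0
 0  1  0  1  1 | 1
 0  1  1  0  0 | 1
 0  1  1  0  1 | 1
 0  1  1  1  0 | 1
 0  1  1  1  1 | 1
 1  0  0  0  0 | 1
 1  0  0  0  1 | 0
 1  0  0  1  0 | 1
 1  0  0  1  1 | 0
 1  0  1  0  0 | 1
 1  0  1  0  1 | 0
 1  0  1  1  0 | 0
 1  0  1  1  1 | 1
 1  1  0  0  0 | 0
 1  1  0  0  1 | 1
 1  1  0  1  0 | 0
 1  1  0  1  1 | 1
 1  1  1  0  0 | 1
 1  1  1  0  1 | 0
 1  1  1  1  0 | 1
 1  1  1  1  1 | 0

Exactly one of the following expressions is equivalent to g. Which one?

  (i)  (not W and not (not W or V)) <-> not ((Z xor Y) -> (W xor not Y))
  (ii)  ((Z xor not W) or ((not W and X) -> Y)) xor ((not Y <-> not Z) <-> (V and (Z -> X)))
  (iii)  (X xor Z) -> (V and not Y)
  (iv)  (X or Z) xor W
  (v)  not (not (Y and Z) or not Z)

(i) disagrees with g on (0,0,0,0,1) (formula → 1, table → 0); rule it out.
(iii) disagrees with g on (0,0,0,0,1) (formula → 1, table → 0); rule it out.
(iv) disagrees with g on (0,0,0,0,0) (formula → 0, table → 1); rule it out.
(v) disagrees with g on (0,0,0,0,0) (formula → 0, table → 1); rule it out.
Only (ii) survives; checking it on all 32 rows confirms it matches g.

ii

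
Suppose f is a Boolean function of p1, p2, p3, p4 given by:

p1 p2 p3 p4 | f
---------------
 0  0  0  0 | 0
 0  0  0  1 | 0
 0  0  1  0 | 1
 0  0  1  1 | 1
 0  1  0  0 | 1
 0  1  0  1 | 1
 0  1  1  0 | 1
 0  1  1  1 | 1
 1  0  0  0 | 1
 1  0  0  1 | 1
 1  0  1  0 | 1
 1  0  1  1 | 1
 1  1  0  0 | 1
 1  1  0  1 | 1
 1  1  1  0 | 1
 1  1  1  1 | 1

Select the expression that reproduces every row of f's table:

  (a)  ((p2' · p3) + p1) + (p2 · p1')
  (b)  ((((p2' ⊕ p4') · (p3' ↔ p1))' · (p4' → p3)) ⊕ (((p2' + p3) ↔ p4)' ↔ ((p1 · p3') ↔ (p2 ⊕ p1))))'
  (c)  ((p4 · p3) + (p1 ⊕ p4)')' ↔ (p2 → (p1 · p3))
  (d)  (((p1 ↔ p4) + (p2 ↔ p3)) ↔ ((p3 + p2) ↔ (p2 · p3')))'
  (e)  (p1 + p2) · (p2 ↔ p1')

a

(b) fails at (0,1,0,0): the formula yields 0, f is 1.
(c) fails at (0,0,0,1): the formula yields 1, f is 0.
(d) fails at (0,0,1,1): the formula yields 0, f is 1.
(e) fails at (0,0,1,0): the formula yields 0, f is 1.
That leaves (a). Evaluating it on every row reproduces the table of f exactly.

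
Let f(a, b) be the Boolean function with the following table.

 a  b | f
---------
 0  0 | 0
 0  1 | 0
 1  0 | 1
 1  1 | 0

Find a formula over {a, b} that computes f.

f(a, b) = a and not b

1 only at (1,0): a AND NOT b.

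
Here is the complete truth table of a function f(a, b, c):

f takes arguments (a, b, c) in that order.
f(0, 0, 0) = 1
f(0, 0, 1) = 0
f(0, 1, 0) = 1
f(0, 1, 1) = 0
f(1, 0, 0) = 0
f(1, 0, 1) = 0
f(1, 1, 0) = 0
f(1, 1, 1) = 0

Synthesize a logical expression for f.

f(a, b, c) = ((NOT a AND NOT b) AND NOT c) OR ((NOT a AND b) AND NOT c)

f=1 on 2 inputs: (0,0,0), (0,1,0). Reading each as a conjunction of literals (¬a·¬b·¬c, ¬a·b·¬c) and taking the OR gives the canonical DNF.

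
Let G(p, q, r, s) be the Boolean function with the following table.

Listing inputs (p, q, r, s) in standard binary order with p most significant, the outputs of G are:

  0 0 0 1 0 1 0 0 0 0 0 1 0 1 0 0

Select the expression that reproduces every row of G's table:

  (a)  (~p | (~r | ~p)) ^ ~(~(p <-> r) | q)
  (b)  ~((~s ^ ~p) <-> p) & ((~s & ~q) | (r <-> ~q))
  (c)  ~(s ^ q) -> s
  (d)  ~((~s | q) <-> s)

b

(a) disagrees with G on (0,0,1,0) (formula → 1, table → 0); rule it out.
(c) disagrees with G on (0,0,0,1) (formula → 1, table → 0); rule it out.
(d) disagrees with G on (0,0,0,0) (formula → 1, table → 0); rule it out.
That leaves (b). Evaluating it on every row reproduces the table of G exactly.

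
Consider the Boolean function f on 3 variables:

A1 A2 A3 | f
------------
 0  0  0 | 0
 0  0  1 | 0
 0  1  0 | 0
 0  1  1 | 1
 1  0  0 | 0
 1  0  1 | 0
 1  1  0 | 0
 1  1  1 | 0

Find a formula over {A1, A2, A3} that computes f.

f is 1 on exactly one input, (0,1,1), whose minterm is ¬A1·A2·A3. So f is just that conjunction.

f(A1, A2, A3) = (~A1 & A2) & A3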